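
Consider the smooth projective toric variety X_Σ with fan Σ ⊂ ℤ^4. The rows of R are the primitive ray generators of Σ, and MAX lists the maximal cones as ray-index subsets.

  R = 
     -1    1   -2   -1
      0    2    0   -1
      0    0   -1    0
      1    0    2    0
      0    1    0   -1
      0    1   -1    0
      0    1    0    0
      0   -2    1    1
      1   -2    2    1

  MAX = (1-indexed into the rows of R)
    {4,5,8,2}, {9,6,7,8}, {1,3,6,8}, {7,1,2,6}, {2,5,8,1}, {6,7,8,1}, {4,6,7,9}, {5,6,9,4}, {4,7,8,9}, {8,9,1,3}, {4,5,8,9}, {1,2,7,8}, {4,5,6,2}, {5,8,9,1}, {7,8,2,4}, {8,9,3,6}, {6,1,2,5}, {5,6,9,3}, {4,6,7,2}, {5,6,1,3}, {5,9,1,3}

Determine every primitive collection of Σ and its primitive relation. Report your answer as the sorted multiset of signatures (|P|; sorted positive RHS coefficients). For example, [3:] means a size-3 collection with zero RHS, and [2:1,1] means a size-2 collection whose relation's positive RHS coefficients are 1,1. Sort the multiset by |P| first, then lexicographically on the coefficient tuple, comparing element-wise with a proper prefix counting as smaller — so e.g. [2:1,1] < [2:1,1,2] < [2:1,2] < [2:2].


Minimal non-faces — 12 found among 9 rays, 21 max cones:

  P={1,4}:  v_{1} + v_{4} = v_{5}  so sig = [2:1]
  P={2,9}:  v_{2} + v_{9} = v_{4}  so sig = [2:1]
  P={3,7}:  v_{3} + v_{7} = v_{6}  so sig = [2:1]
  P={5,7}:  v_{5} + v_{7} = v_{2}  so sig = [2:1]
  P={2,3}:  v_{2} + v_{3} = v_{5} + v_{6}  so sig = [2:1,1]
  P={3,4}:  v_{3} + v_{4} = v_{5} + v_{6} + v_{9}  so sig = [2:1,1,1]
  P={1,7,9}:  v_{1} + v_{7} + v_{9} = 0  so sig = [3:]
  P={5,6,8}:  v_{5} + v_{6} + v_{8} = 0  so sig = [3:]
  P={1,6,9}:  v_{1} + v_{6} + v_{9} = v_{3}  so sig = [3:1]
  P={2,6,8}:  v_{2} + v_{6} + v_{8} = v_{7}  so sig = [3:1]
  P={3,5,8}:  v_{3} + v_{5} + v_{8} = v_{1} + v_{9}  so sig = [3:1,1]
  P={4,6,8}:  v_{4} + v_{6} + v_{8} = v_{7} + v_{9}  so sig = [3:1,1]

Hence PRS(X_Σ) =
[[2:1], [2:1], [2:1], [2:1], [2:1,1], [2:1,1,1], [3:], [3:], [3:1], [3:1], [3:1,1], [3:1,1]]


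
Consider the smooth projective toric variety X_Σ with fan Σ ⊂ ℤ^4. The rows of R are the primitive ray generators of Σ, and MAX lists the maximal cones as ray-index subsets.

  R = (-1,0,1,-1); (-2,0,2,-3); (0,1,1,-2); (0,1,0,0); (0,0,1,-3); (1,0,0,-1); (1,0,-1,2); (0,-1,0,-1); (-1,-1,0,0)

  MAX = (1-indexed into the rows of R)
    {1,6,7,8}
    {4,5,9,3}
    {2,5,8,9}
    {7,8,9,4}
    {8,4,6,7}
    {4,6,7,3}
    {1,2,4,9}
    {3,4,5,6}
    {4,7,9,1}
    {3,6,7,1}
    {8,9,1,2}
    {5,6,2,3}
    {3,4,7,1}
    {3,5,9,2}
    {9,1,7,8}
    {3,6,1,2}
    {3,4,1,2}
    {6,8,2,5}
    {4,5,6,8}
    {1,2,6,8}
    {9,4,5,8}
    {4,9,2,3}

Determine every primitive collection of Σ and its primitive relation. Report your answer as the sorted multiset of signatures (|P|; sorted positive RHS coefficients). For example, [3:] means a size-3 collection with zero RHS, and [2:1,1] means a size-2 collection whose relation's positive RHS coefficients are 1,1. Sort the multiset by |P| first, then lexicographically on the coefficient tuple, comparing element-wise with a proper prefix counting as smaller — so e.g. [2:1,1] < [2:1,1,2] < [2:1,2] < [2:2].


Primitive collections (12):

  • {2,7}:  v_{2} + v_{7} = v_{1}  ⇒ sig = [2:1]
  • {3,8}:  v_{3} + v_{8} = v_{5}  ⇒ sig = [2:1]
  • {5,7}:  v_{5} + v_{7} = v_{6}  ⇒ sig = [2:1]
  • {6,9}:  v_{6} + v_{9} = v_{8}  ⇒ sig = [2:1]
  • {1,5}:  v_{1} + v_{5} = v_{2} + v_{6}  ⇒ sig = [2:1,1]
  • {3,7,9}:  v_{3} + v_{7} + v_{9} = 0  ⇒ sig = [3:]
  • {1,3,9}:  v_{1} + v_{3} + v_{9} = v_{2}  ⇒ sig = [3:1]
  • {1,4,6}:  v_{1} + v_{4} + v_{6} = v_{3}  ⇒ sig = [3:1]
  • {1,4,8}:  v_{1} + v_{4} + v_{8} = v_{3} + v_{9}  ⇒ sig = [3:1,1]
  • {2,4,6}:  v_{2} + v_{4} + v_{6} = 2·v_{3} + v_{9}  ⇒ sig = [3:1,2]
  • {2,4,8}:  v_{2} + v_{4} + v_{8} = 2·v_{3} + 2·v_{9}  ⇒ sig = [3:2,2]
  • {2,4,5}:  v_{2} + v_{4} + v_{5} = 3·v_{3} + 2·v_{9}  ⇒ sig = [3:2,3]

so the primitive-relation signature multiset is
    |P|=2: 5 collections, coeffs (1), (1), (1), (1), (1,1)
    |P|=3: 7 collections, coeffs (), (1), (1), (1,1), (1,2), (2,2), (2,3)


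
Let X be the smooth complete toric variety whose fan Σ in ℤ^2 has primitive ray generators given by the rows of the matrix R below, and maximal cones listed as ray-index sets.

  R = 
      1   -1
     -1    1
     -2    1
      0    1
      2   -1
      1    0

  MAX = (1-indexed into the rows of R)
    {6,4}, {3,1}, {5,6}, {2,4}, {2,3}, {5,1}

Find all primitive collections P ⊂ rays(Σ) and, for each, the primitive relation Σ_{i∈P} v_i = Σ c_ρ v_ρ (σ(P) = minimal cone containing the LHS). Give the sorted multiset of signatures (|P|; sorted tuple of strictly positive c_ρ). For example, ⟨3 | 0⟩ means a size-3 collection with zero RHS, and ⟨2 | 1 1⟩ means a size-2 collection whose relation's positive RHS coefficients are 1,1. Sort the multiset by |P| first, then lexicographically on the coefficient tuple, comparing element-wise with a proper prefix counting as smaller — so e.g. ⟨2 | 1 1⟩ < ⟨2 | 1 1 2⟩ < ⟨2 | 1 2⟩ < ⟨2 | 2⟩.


9 minimal non-faces of Δ(Σ) (on 6 rays):

  P={1,2}:  v_{1} + v_{2} = 0  ⟹  sig = ⟨2 | 0⟩
  P={3,5}:  v_{3} + v_{5} = 0  ⟹  sig = ⟨2 | 0⟩
  P={1,4}:  v_{1} + v_{4} = v_{6}  ⟹  sig = ⟨2 | 1⟩
  P={1,6}:  v_{1} + v_{6} = v_{5}  ⟹  sig = ⟨2 | 1⟩
  P={2,5}:  v_{2} + v_{5} = v_{6}  ⟹  sig = ⟨2 | 1⟩
  P={2,6}:  v_{2} + v_{6} = v_{4}  ⟹  sig = ⟨2 | 1⟩
  P={3,6}:  v_{3} + v_{6} = v_{2}  ⟹  sig = ⟨2 | 1⟩
  P={3,4}:  v_{3} + v_{4} = 2·v_{2}  ⟹  sig = ⟨2 | 2⟩
  P={4,5}:  v_{4} + v_{5} = 2·v_{6}  ⟹  sig = ⟨2 | 2⟩

so the primitive-relation signature multiset is
{ ⟨2 | 0⟩ ×2,  ⟨2 | 1⟩ ×5,  ⟨2 | 2⟩ ×2 }


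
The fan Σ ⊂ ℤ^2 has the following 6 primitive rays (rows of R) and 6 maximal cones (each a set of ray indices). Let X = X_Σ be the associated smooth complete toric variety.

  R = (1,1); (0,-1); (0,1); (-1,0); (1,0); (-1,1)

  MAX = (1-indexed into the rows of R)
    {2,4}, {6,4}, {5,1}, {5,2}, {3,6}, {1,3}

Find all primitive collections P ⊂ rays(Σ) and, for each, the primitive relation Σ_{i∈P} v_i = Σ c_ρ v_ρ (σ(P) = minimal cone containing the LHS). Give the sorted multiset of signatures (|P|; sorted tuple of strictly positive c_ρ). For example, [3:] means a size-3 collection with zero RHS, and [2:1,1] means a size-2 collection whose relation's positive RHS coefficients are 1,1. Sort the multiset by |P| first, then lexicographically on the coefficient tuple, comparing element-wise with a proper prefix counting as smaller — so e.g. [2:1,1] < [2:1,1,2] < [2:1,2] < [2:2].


The 9 primitive collections of Σ (r=6, n=2):

  P={2,3}:  v_{2} + v_{3} = 0  →  sig = [2:]
  P={4,5}:  v_{4} + v_{5} = 0  →  sig = [2:]
  P={1,2}:  v_{1} + v_{2} = v_{5}  →  sig = [2:1]
  P={1,4}:  v_{1} + v_{4} = v_{3}  →  sig = [2:1]
  P={2,6}:  v_{2} + v_{6} = v_{4}  →  sig = [2:1]
  P={3,4}:  v_{3} + v_{4} = v_{6}  →  sig = [2:1]
  P={3,5}:  v_{3} + v_{5} = v_{1}  →  sig = [2:1]
  P={5,6}:  v_{5} + v_{6} = v_{3}  →  sig = [2:1]
  P={1,6}:  v_{1} + v_{6} = 2·v_{3}  →  sig = [2:2]

Hence PRS(X_Σ) =
    |P|=2: 9 collections, coeffs (), (), (1), (1), (1), (1), (1), (1), (2)


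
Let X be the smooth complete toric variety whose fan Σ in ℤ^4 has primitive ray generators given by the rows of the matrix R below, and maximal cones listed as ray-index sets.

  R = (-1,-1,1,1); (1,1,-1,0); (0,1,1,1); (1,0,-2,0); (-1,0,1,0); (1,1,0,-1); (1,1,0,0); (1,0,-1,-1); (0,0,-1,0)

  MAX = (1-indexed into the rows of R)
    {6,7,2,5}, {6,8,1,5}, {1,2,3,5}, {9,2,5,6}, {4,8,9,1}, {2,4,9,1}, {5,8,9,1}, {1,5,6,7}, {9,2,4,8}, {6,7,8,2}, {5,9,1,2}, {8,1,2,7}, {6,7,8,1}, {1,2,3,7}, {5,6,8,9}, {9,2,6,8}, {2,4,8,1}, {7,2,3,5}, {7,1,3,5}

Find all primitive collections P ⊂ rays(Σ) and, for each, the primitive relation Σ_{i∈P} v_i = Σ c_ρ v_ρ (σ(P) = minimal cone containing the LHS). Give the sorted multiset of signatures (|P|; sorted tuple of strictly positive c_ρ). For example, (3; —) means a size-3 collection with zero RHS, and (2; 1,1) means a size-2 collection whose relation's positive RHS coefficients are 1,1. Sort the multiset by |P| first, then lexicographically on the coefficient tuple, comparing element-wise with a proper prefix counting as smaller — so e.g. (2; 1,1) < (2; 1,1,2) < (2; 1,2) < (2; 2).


14 collections generate NE(X_Σ); each relation:

  • {3,8}:  v_{3} + v_{8} = v_{7}  so sig = (2; 1)
  • {4,5}:  v_{4} + v_{5} = v_{9}  so sig = (2; 1)
  • {7,9}:  v_{7} + v_{9} = v_{2}  so sig = (2; 1)
  • {4,6}:  v_{4} + v_{6} = v_{2} + v_{8}  so sig = (2; 1,1)
  • {3,9}:  v_{3} + v_{9} = v_{1} + 2·v_{2} + v_{5}  so sig = (2; 1,1,2)
  • {4,7}:  v_{4} + v_{7} = v_{1} + 2·v_{2} + v_{8}  so sig = (2; 1,1,2)
  • {3,4}:  v_{3} + v_{4} = v_{1} + 2·v_{2}  so sig = (2; 1,2)
  • {3,6}:  v_{3} + v_{6} = v_{5} + 2·v_{7}  so sig = (2; 1,2)
  • {1,6,9}:  v_{1} + v_{6} + v_{9} = 0  so sig = (3; —)
  • {1,2,6}:  v_{1} + v_{2} + v_{6} = v_{7}  so sig = (3; 1)
  • {5,7,8}:  v_{5} + v_{7} + v_{8} = v_{6}  so sig = (3; 1)
  • {2,5,8}:  v_{2} + v_{5} + v_{8} = v_{6} + v_{9}  so sig = (3; 1,1)
  • {1,2,5,7}:  v_{1} + v_{2} + v_{5} + v_{7} = v_{3}  so sig = (4; 1)
  • {1,2,8,9}:  v_{1} + v_{2} + v_{8} + v_{9} = v_{4}  so sig = (4; 1)

Sorted signature multiset PRS(X):
    (2; 1)
    (2; 1)
    (2; 1)
    (2; 1,1)
    (2; 1,1,2)
    (2; 1,1,2)
    (2; 1,2)
    (2; 1,2)
    (3; —)
    (3; 1)
    (3; 1)
    (3; 1,1)
    (4; 1)
    (4; 1)


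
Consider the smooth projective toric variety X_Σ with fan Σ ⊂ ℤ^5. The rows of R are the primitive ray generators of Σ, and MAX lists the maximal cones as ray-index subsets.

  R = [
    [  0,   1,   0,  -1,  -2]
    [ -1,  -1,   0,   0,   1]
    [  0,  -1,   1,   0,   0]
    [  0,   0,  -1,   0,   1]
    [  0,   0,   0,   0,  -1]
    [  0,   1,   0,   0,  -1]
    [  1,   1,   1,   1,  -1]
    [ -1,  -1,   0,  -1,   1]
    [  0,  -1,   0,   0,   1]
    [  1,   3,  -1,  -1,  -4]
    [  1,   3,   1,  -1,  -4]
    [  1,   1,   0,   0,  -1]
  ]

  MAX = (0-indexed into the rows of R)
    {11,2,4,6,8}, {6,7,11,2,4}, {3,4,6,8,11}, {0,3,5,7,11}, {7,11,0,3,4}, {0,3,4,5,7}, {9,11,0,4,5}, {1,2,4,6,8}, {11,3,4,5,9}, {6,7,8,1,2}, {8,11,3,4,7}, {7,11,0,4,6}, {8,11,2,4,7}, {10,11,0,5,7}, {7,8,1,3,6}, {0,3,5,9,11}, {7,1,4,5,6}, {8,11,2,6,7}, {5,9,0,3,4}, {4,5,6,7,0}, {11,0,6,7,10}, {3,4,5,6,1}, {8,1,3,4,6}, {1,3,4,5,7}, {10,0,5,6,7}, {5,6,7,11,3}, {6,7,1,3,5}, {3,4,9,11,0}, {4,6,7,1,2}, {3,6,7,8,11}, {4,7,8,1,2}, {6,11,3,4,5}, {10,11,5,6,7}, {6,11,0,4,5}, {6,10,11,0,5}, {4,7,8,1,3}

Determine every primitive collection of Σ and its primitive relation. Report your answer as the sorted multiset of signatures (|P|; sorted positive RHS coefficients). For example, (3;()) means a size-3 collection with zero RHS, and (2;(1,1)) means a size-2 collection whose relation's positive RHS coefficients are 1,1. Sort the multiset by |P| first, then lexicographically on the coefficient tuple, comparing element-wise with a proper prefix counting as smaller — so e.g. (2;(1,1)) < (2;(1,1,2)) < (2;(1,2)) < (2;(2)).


24 collections generate NE(X_Σ); each relation:

  P={1,11}:  v_{1} + v_{11} = 0  ⇒ sig = (2;())
  P={5,8}:  v_{5} + v_{8} = 0  ⇒ sig = (2;())
  P={2,3}:  v_{2} + v_{3} = v_{8}  ⇒ sig = (2;(1))
  P={0,1}:  v_{0} + v_{1} = v_{4} + v_{5} + v_{7}  ⇒ sig = (2;(1,1,1))
  P={0,8}:  v_{0} + v_{8} = v_{4} + v_{7} + v_{11}  ⇒ sig = (2;(1,1,1))
  P={2,5}:  v_{2} + v_{5} = v_{4} + v_{6} + v_{7}  ⇒ sig = (2;(1,1,1))
  P={2,9}:  v_{2} + v_{9} = v_{0} + v_{4} + v_{11}  ⇒ sig = (2;(1,1,1))
  P={1,9}:  v_{1} + v_{9} = v_{0} + v_{3} + v_{4} + v_{5}  ⇒ sig = (2;(1,1,1,1))
  P={1,10}:  v_{1} + v_{10} = v_{0} + v_{5} + v_{6} + v_{7}  ⇒ sig = (2;(1,1,1,1))
  P={8,9}:  v_{8} + v_{9} = v_{0} + v_{3} + v_{4} + v_{11}  ⇒ sig = (2;(1,1,1,1))
  P={8,10}:  v_{8} + v_{10} = v_{0} + v_{6} + v_{7} + v_{11}  ⇒ sig = (2;(1,1,1,1))
  P={2,10}:  v_{2} + v_{10} = v_{0} + v_{4} + 2·v_{6} + 2·v_{7} + v_{11}  ⇒ sig = (2;(1,1,1,2,2))
  P={0,2}:  v_{0} + v_{2} = 2·v_{4} + v_{6} + 2·v_{7} + v_{11}  ⇒ sig = (2;(1,1,2,2))
  P={4,10}:  v_{4} + v_{10} = 2·v_{0} + v_{6}  ⇒ sig = (2;(1,2))
  P={7,9}:  v_{7} + v_{9} = 2·v_{0} + v_{3}  ⇒ sig = (2;(1,2))
  P={3,10}:  v_{3} + v_{10} = 2·v_{5} + v_{7} + 2·v_{11}  ⇒ sig = (2;(1,2,2))
  P={6,9}:  v_{6} + v_{9} = v_{4} + 2·v_{5} + 2·v_{11}  ⇒ sig = (2;(1,2,2))
  P={9,10}:  v_{9} + v_{10} = 2·v_{0} + 2·v_{5} + 2·v_{11}  ⇒ sig = (2;(2,2,2))
  P={0,3,6}:  v_{0} + v_{3} + v_{6} = v_{5} + v_{11}  ⇒ sig = (3;(1,1))
  P={3,4,6,7}:  v_{3} + v_{4} + v_{6} + v_{7} = 0  ⇒ sig = (4;())
  P={4,5,7,11}:  v_{4} + v_{5} + v_{7} + v_{11} = v_{0}  ⇒ sig = (4;(1))
  P={4,6,7,8}:  v_{4} + v_{6} + v_{7} + v_{8} = v_{2}  ⇒ sig = (4;(1))
  P={0,3,4,5,11}:  v_{0} + v_{3} + v_{4} + v_{5} + v_{11} = v_{9}  ⇒ sig = (5;(1))
  P={0,5,6,7,11}:  v_{0} + v_{5} + v_{6} + v_{7} + v_{11} = v_{10}  ⇒ sig = (5;(1))

Hence PRS(X_Σ) =
    |P|=2: 18 collections, coeffs (), (), (1), (1,1,1), (1,1,1), (1,1,1), (1,1,1), (1,1,1,1), (1,1,1,1), (1,1,1,1), (1,1,1,1), (1,1,1,2,2), (1,1,2,2), (1,2), (1,2), (1,2,2), (1,2,2), (2,2,2)
    |P|=3: 1 collection, coeffs (1,1)
    |P|=4: 3 collections, coeffs (), (1), (1)
    |P|=5: 2 collections, coeffs (1), (1)


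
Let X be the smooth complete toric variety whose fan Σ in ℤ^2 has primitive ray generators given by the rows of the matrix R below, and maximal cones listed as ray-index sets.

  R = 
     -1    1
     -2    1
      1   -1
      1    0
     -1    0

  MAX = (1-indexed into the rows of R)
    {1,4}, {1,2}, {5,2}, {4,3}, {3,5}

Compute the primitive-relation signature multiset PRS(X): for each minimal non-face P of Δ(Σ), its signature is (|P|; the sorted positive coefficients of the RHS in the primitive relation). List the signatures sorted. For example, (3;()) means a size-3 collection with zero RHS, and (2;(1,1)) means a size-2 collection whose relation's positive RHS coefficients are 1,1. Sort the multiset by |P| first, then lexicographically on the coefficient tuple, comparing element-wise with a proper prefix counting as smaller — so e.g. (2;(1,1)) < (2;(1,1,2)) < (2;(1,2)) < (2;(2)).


5 minimal non-faces of Δ(Σ) (on 5 rays):

  {1,3}:  v_{1} + v_{3} = 0 ; sig = (2;())
  {4,5}:  v_{4} + v_{5} = 0 ; sig = (2;())
  {1,5}:  v_{1} + v_{5} = v_{2} ; sig = (2;(1))
  {2,3}:  v_{2} + v_{3} = v_{5} ; sig = (2;(1))
  {2,4}:  v_{2} + v_{4} = v_{1} ; sig = (2;(1))

so the primitive-relation signature multiset is
    |P|=2: 5 collections, coeffs (), (), (1), (1), (1)


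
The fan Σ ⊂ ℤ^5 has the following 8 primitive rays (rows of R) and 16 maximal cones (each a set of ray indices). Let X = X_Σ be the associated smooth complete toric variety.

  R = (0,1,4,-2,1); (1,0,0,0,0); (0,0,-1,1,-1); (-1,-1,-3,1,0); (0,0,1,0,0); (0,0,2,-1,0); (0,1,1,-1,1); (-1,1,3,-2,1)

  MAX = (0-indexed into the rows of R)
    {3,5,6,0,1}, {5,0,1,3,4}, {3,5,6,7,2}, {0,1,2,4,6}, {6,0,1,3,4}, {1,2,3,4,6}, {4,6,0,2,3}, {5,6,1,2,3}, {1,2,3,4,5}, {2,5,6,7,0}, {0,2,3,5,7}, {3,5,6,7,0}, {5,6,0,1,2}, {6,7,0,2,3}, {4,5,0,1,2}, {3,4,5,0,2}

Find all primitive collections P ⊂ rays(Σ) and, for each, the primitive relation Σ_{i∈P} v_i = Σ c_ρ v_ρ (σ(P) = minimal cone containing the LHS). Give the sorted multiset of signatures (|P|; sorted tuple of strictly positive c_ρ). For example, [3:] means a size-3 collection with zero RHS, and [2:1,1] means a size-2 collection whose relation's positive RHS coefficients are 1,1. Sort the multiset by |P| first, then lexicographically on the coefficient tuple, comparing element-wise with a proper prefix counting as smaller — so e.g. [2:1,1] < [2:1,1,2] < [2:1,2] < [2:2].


5 minimal non-faces of Δ(Σ) (on 8 rays):

  • {1,7}:  v_{1} + v_{7} = v_{5} + v_{6}  →  sig = [2:1,1]
  • {4,7}:  v_{4} + v_{7} = 2·v_{0} + v_{2} + v_{3}  →  sig = [2:1,1,2]
  • {4,5,6}:  v_{4} + v_{5} + v_{6} = v_{0}  →  sig = [3:1]
  • {0,1,2,3}:  v_{0} + v_{1} + v_{2} + v_{3} = 0  →  sig = [4:]
  • {0,2,3,5,6}:  v_{0} + v_{2} + v_{3} + v_{5} + v_{6} = v_{7}  →  sig = [5:1]

Hence PRS(X_Σ) =
    |P|=2: 2 collections, coeffs (1,1), (1,1,2)
    |P|=3: 1 collection, coeffs (1)
    |P|=4: 1 collection, coeffs ()
    |P|=5: 1 collection, coeffs (1)


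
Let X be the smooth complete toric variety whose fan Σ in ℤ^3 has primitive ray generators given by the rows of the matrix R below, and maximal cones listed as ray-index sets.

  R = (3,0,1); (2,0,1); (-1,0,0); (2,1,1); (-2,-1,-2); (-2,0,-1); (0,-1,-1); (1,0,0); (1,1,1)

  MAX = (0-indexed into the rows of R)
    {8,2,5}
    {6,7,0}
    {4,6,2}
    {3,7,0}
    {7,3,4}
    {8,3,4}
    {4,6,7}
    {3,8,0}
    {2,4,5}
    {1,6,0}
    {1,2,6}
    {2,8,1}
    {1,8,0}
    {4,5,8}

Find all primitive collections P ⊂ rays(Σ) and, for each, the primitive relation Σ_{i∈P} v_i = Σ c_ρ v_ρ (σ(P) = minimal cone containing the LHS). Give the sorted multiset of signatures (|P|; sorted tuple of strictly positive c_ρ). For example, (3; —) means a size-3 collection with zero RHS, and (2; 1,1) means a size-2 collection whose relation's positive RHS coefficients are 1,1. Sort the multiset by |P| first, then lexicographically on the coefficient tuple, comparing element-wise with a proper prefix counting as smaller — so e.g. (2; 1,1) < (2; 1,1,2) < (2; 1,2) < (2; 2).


Minimal non-faces — 16 found among 9 rays, 14 max cones:

  P = {1,5}:  v_{1} + v_{5} = 0  so sig = (2; —)
  P = {2,7}:  v_{2} + v_{7} = 0  so sig = (2; —)
  P = {0,2}:  v_{0} + v_{2} = v_{1}  so sig = (2; 1)
  P = {0,5}:  v_{0} + v_{5} = v_{7}  so sig = (2; 1)
  P = {1,4}:  v_{1} + v_{4} = v_{6}  so sig = (2; 1)
  P = {1,7}:  v_{1} + v_{7} = v_{0}  so sig = (2; 1)
  P = {2,3}:  v_{2} + v_{3} = v_{8}  so sig = (2; 1)
  P = {5,6}:  v_{5} + v_{6} = v_{4}  so sig = (2; 1)
  P = {6,8}:  v_{6} + v_{8} = v_{7}  so sig = (2; 1)
  P = {7,8}:  v_{7} + v_{8} = v_{3}  so sig = (2; 1)
  P = {0,4}:  v_{0} + v_{4} = v_{6} + v_{7}  so sig = (2; 1,1)
  P = {1,3}:  v_{1} + v_{3} = v_{0} + v_{8}  so sig = (2; 1,1)
  P = {5,7}:  v_{5} + v_{7} = v_{4} + v_{8}  so sig = (2; 1,1)
  P = {3,5}:  v_{3} + v_{5} = v_{4} + 2·v_{8}  so sig = (2; 1,2)
  P = {3,6}:  v_{3} + v_{6} = 2·v_{7}  so sig = (2; 2)
  P = {2,4,8}:  v_{2} + v_{4} + v_{8} = v_{5}  so sig = (3; 1)

so the primitive-relation signature multiset is
    (2; —)
    (2; —)
    (2; 1)
    (2; 1)
    (2; 1)
    (2; 1)
    (2; 1)
    (2; 1)
    (2; 1)
    (2; 1)
    (2; 1,1)
    (2; 1,1)
    (2; 1,1)
    (2; 1,2)
    (2; 2)
    (3; 1)


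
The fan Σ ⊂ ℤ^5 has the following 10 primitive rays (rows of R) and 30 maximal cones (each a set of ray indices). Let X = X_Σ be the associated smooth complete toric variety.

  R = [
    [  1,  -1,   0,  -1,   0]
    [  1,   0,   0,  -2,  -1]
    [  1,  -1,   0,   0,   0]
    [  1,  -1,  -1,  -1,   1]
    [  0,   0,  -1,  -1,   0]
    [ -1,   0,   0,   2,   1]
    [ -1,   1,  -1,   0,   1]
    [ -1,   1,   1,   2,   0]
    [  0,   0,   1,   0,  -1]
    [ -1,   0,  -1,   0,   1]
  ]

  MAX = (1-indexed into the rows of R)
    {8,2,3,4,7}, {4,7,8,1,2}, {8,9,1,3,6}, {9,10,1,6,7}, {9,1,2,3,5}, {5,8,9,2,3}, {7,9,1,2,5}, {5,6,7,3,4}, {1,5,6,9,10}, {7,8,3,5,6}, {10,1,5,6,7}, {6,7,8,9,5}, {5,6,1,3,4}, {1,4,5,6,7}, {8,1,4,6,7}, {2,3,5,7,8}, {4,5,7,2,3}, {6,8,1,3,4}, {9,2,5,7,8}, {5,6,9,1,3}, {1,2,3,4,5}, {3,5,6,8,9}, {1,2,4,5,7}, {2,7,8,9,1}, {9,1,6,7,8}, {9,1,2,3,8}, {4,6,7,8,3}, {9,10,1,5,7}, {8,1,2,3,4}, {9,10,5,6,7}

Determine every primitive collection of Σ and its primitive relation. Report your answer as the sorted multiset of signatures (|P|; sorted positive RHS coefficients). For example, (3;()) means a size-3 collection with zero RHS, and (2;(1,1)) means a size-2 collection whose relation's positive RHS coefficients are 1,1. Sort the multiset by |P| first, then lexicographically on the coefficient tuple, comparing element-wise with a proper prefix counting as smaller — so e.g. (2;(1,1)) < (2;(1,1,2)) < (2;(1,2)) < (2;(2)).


Δ(Σ) — 10 vertices, 11 min non-faces:

  P = {2,6}:  v_{2} + v_{6} = 0  so sig = (2;())
  P = {4,9}:  v_{4} + v_{9} = v_{1}  so sig = (2;(1))
  P = {3,10}:  v_{3} + v_{10} = v_{1} + v_{5} + v_{6}  so sig = (2;(1,1,1))
  P = {8,10}:  v_{8} + v_{10} = v_{6} + v_{7} + v_{9}  so sig = (2;(1,1,1))
  P = {2,10}:  v_{2} + v_{10} = v_{1} + v_{5} + v_{7} + v_{9}  so sig = (2;(1,1,1,1))
  P = {4,10}:  v_{4} + v_{10} = 2·v_{1} + v_{5} + v_{6} + v_{7}  so sig = (2;(1,1,1,2))
  P = {1,5,8}:  v_{1} + v_{5} + v_{8} = 0  so sig = (3;())
  P = {3,7,9}:  v_{3} + v_{7} + v_{9} = 0  so sig = (3;())
  P = {1,3,7}:  v_{1} + v_{3} + v_{7} = v_{4}  so sig = (3;(1))
  P = {4,5,8}:  v_{4} + v_{5} + v_{8} = v_{3} + v_{7}  so sig = (3;(1,1))
  P = {1,5,6,7,9}:  v_{1} + v_{5} + v_{6} + v_{7} + v_{9} = v_{10}  so sig = (5;(1))

Signatures (|P|; sorted positive RHS coefficients), sorted:
{ (2;()),  (2;(1)),  (2;(1,1,1)) ×2,  (2;(1,1,1,1)),  (2;(1,1,1,2)),  (3;()) ×2,  (3;(1)),  (3;(1,1)),  (5;(1)) }


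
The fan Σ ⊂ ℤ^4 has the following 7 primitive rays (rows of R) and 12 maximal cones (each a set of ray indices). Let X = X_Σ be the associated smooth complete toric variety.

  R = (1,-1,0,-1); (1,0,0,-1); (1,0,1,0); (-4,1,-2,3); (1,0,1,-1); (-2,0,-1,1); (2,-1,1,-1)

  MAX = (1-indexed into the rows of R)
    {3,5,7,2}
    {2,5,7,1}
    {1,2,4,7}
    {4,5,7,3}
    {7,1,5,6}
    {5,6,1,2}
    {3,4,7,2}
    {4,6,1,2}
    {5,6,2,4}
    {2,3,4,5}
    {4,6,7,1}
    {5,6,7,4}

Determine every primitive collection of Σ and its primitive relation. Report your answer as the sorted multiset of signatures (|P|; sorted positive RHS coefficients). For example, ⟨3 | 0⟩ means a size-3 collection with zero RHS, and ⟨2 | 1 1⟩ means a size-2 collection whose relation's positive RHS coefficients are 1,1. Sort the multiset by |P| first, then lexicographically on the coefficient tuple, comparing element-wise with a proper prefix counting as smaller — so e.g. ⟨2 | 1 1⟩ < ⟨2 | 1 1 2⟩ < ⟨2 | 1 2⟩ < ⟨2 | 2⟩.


|primitive collections| = 5. Relations:

  P = {1,3}:  v_{1} + v_{3} = v_{7} ; sig = ⟨2 | 1⟩
  P = {3,6}:  v_{3} + v_{6} = v_{4} + v_{5} + v_{7} ; sig = ⟨2 | 1 1 1⟩
  P = {1,4,5}:  v_{1} + v_{4} + v_{5} = v_{6} ; sig = ⟨3 | 1⟩
  P = {2,6,7}:  v_{2} + v_{6} + v_{7} = v_{1} ; sig = ⟨3 | 1⟩
  P = {2,4,5,7}:  v_{2} + v_{4} + v_{5} + v_{7} = 0 ; sig = ⟨4 | 0⟩

Sorted signature multiset PRS(X):
[⟨2 | 1⟩, ⟨2 | 1 1 1⟩, ⟨3 | 1⟩, ⟨3 | 1⟩, ⟨4 | 0⟩]


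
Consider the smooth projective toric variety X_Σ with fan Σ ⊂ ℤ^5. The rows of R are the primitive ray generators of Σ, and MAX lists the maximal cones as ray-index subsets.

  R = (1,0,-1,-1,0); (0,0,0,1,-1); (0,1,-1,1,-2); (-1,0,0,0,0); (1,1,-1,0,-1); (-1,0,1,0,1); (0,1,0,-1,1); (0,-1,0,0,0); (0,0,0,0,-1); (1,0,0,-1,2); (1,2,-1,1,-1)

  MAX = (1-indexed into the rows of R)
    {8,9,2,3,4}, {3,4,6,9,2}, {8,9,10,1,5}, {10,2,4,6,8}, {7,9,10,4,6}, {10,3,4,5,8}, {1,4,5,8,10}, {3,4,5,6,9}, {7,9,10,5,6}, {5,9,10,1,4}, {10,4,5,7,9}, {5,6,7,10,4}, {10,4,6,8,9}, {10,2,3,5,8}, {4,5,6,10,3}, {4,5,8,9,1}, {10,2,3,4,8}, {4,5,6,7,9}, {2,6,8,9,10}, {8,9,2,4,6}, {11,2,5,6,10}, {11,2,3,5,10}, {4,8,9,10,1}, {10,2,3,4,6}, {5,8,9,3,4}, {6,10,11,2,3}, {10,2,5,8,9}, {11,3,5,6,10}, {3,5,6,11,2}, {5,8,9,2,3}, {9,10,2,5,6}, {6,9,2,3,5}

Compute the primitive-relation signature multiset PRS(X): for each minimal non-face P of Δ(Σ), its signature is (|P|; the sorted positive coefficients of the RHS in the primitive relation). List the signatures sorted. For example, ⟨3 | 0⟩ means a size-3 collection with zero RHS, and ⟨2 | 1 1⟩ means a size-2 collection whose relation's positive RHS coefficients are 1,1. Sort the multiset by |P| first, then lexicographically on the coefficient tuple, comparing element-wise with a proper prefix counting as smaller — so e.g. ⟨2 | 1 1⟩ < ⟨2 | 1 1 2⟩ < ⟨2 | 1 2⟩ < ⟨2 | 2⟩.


20 collections generate NE(X_Σ); each relation:

  P={1,2}:  v_{1} + v_{2} = v_{5} + v_{8}  ⇒ sig = ⟨2 | 1 1⟩
  P={2,7}:  v_{2} + v_{7} = v_{5} + v_{6}  ⇒ sig = ⟨2 | 1 1⟩
  P={1,6}:  v_{1} + v_{6} = v_{4} + v_{9} + v_{10}  ⇒ sig = ⟨2 | 1 1 1⟩
  P={1,11}:  v_{1} + v_{11} = v_{3} + v_{5} + v_{10}  ⇒ sig = ⟨2 | 1 1 1⟩
  P={7,8}:  v_{7} + v_{8} = v_{4} + v_{9} + v_{10}  ⇒ sig = ⟨2 | 1 1 1⟩
  P={8,11}:  v_{8} + v_{11} = v_{2} + v_{3} + v_{10}  ⇒ sig = ⟨2 | 1 1 1⟩
  P={1,3}:  v_{1} + v_{3} = v_{4} + 2·v_{5} + v_{8}  ⇒ sig = ⟨2 | 1 1 2⟩
  P={3,7}:  v_{3} + v_{7} = v_{4} + 2·v_{5} + v_{6}  ⇒ sig = ⟨2 | 1 1 2⟩
  P={4,11}:  v_{4} + v_{11} = 2·v_{3} + v_{6} + v_{10}  ⇒ sig = ⟨2 | 1 1 2⟩
  P={9,11}:  v_{9} + v_{11} = v_{2} + 2·v_{5} + v_{6}  ⇒ sig = ⟨2 | 1 1 2⟩
  P={7,11}:  v_{7} + v_{11} = v_{3} + 2·v_{5} + 2·v_{6} + v_{10}  ⇒ sig = ⟨2 | 1 1 2 2⟩
  P={1,7}:  v_{1} + v_{7} = 2·v_{4} + v_{5} + 2·v_{9} + 2·v_{10}  ⇒ sig = ⟨2 | 1 2 2 2⟩
  P={5,6,8}:  v_{5} + v_{6} + v_{8} = 0  ⇒ sig = ⟨3 | 0⟩
  P={2,4,5}:  v_{2} + v_{4} + v_{5} = v_{3}  ⇒ sig = ⟨3 | 1⟩
  P={3,9,10}:  v_{3} + v_{9} + v_{10} = v_{5}  ⇒ sig = ⟨3 | 1⟩
  P={3,6,8}:  v_{3} + v_{6} + v_{8} = v_{2} + v_{4}  ⇒ sig = ⟨3 | 1 1⟩
  P={2,4,9,10}:  v_{2} + v_{4} + v_{9} + v_{10} = 0  ⇒ sig = ⟨4 | 0⟩
  P={2,3,5,6,10}:  v_{2} + v_{3} + v_{5} + v_{6} + v_{10} = v_{11}  ⇒ sig = ⟨5 | 1⟩
  P={4,5,6,9,10}:  v_{4} + v_{5} + v_{6} + v_{9} + v_{10} = v_{7}  ⇒ sig = ⟨5 | 1⟩
  P={4,5,8,9,10}:  v_{4} + v_{5} + v_{8} + v_{9} + v_{10} = v_{1}  ⇒ sig = ⟨5 | 1⟩

Hence PRS(X_Σ) =
    |P|=2: 12 collections, coeffs (1,1), (1,1), (1,1,1), (1,1,1), (1,1,1), (1,1,1), (1,1,2), (1,1,2), (1,1,2), (1,1,2), (1,1,2,2), (1,2,2,2)
    |P|=3: 4 collections, coeffs (), (1), (1), (1,1)
    |P|=4: 1 collection, coeffs ()
    |P|=5: 3 collections, coeffs (1), (1), (1)


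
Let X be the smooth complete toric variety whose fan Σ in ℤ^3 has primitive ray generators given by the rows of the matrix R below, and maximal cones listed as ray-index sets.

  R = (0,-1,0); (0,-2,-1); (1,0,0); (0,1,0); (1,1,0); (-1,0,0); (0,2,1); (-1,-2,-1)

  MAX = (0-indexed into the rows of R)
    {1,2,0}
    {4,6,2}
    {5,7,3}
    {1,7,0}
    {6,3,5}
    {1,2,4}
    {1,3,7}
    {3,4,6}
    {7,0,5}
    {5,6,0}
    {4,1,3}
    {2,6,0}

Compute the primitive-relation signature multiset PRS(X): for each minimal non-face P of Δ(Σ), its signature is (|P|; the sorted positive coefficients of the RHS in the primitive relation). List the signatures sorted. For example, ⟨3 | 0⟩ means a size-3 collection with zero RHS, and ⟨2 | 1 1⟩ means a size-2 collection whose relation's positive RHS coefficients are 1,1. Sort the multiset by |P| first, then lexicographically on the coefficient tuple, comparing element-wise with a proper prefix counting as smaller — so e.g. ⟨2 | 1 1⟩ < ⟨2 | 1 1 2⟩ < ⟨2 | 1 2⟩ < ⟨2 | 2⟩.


Σ has 10 primitive collections:

  {0,3}:  v_{0} + v_{3} = 0  ⇒ sig = ⟨2 | 0⟩
  {1,6}:  v_{1} + v_{6} = 0  ⇒ sig = ⟨2 | 0⟩
  {2,5}:  v_{2} + v_{5} = 0  ⇒ sig = ⟨2 | 0⟩
  {0,4}:  v_{0} + v_{4} = v_{2}  ⇒ sig = ⟨2 | 1⟩
  {1,5}:  v_{1} + v_{5} = v_{7}  ⇒ sig = ⟨2 | 1⟩
  {2,3}:  v_{2} + v_{3} = v_{4}  ⇒ sig = ⟨2 | 1⟩
  {2,7}:  v_{2} + v_{7} = v_{1}  ⇒ sig = ⟨2 | 1⟩
  {4,5}:  v_{4} + v_{5} = v_{3}  ⇒ sig = ⟨2 | 1⟩
  {6,7}:  v_{6} + v_{7} = v_{5}  ⇒ sig = ⟨2 | 1⟩
  {4,7}:  v_{4} + v_{7} = v_{1} + v_{3}  ⇒ sig = ⟨2 | 1 1⟩

Sorted signature multiset PRS(X):
{ ⟨2 | 0⟩ ×3,  ⟨2 | 1⟩ ×6,  ⟨2 | 1 1⟩ }


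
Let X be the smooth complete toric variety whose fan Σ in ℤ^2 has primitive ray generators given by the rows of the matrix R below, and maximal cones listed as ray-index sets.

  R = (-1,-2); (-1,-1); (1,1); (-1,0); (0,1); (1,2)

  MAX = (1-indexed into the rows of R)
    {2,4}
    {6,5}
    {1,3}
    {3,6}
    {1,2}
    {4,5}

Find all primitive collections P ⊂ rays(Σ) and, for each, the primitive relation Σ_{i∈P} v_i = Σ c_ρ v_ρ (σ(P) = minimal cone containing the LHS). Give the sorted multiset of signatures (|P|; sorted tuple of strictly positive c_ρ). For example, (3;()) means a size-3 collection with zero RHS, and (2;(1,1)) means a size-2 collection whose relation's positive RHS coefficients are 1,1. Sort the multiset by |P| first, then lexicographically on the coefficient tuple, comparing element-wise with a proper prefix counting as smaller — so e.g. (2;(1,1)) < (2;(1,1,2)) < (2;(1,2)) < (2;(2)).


The 9 primitive collections of Σ (r=6, n=2):

  P = {1,6}:  v_{1} + v_{6} = 0 — sig = (2;())
  P = {2,3}:  v_{2} + v_{3} = 0 — sig = (2;())
  P = {1,5}:  v_{1} + v_{5} = v_{2} — sig = (2;(1))
  P = {2,5}:  v_{2} + v_{5} = v_{4} — sig = (2;(1))
  P = {2,6}:  v_{2} + v_{6} = v_{5} — sig = (2;(1))
  P = {3,4}:  v_{3} + v_{4} = v_{5} — sig = (2;(1))
  P = {3,5}:  v_{3} + v_{5} = v_{6} — sig = (2;(1))
  P = {1,4}:  v_{1} + v_{4} = 2·v_{2} — sig = (2;(2))
  P = {4,6}:  v_{4} + v_{6} = 2·v_{5} — sig = (2;(2))

Sorted signature multiset PRS(X):
    (2;())
    (2;())
    (2;(1))
    (2;(1))
    (2;(1))
    (2;(1))
    (2;(1))
    (2;(2))
    (2;(2))


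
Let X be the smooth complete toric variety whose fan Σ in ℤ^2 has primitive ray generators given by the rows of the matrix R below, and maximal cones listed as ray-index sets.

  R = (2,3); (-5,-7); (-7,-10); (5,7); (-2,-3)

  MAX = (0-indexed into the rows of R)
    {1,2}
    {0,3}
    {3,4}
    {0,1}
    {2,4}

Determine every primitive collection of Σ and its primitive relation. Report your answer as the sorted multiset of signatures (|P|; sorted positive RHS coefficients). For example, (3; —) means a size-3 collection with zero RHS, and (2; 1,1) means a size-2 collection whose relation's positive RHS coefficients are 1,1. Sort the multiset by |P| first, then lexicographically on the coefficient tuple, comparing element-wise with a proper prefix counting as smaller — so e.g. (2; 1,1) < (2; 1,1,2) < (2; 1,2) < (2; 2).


Primitive collections (5):

  P={0,4}:  v_{0} + v_{4} = 0  →  sig = (2; —)
  P={1,3}:  v_{1} + v_{3} = 0  →  sig = (2; —)
  P={0,2}:  v_{0} + v_{2} = v_{1}  →  sig = (2; 1)
  P={1,4}:  v_{1} + v_{4} = v_{2}  →  sig = (2; 1)
  P={2,3}:  v_{2} + v_{3} = v_{4}  →  sig = (2; 1)

Hence PRS(X_Σ) =
[(2; —), (2; —), (2; 1), (2; 1), (2; 1)]


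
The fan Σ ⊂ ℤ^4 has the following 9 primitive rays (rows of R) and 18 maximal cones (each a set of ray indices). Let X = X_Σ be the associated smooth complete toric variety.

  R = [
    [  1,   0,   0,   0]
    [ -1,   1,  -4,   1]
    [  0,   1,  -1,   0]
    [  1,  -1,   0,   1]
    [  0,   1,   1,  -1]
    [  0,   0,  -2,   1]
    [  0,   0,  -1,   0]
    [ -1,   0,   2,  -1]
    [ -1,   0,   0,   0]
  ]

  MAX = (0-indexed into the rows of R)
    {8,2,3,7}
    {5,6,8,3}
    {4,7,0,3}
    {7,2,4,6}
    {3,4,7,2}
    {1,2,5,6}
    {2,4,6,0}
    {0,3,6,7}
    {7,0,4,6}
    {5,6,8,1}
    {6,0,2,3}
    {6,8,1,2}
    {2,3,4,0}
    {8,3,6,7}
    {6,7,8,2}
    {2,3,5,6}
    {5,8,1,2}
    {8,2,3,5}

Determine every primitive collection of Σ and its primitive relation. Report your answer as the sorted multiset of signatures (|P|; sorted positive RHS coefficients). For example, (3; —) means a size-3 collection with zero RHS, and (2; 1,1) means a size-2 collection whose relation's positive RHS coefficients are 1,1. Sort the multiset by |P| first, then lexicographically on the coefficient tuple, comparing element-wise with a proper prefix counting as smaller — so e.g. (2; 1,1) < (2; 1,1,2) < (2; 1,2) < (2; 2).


|primitive collections| = 14. Relations:

  P={0,8}:  v_{0} + v_{8} = 0  ⟹  sig = (2; —)
  P={4,5}:  v_{4} + v_{5} = v_{2}  ⟹  sig = (2; 1)
  P={5,7}:  v_{5} + v_{7} = v_{8}  ⟹  sig = (2; 1)
  P={4,8}:  v_{4} + v_{8} = v_{2} + v_{7}  ⟹  sig = (2; 1,1)
  P={0,1}:  v_{0} + v_{1} = v_{2} + v_{5} + v_{6}  ⟹  sig = (2; 1,1,1)
  P={0,5}:  v_{0} + v_{5} = v_{2} + v_{3} + v_{6}  ⟹  sig = (2; 1,1,1)
  P={1,4}:  v_{1} + v_{4} = 2·v_{2} + v_{6} + v_{8}  ⟹  sig = (2; 1,1,2)
  P={1,7}:  v_{1} + v_{7} = v_{2} + v_{6} + 2·v_{8}  ⟹  sig = (2; 1,1,2)
  P={1,3}:  v_{1} + v_{3} = 2·v_{5}  ⟹  sig = (2; 2)
  P={0,2,7}:  v_{0} + v_{2} + v_{7} = v_{4}  ⟹  sig = (3; 1)
  P={3,4,6}:  v_{3} + v_{4} + v_{6} = v_{0}  ⟹  sig = (3; 1)
  P={2,3,6,7}:  v_{2} + v_{3} + v_{6} + v_{7} = 0  ⟹  sig = (4; —)
  P={2,3,6,8}:  v_{2} + v_{3} + v_{6} + v_{8} = v_{5}  ⟹  sig = (4; 1)
  P={2,5,6,8}:  v_{2} + v_{5} + v_{6} + v_{8} = v_{1}  ⟹  sig = (4; 1)

Hence PRS(X_Σ) =
[(2; —), (2; 1), (2; 1), (2; 1,1), (2; 1,1,1), (2; 1,1,1), (2; 1,1,2), (2; 1,1,2), (2; 2), (3; 1), (3; 1), (4; —), (4; 1), (4; 1)]


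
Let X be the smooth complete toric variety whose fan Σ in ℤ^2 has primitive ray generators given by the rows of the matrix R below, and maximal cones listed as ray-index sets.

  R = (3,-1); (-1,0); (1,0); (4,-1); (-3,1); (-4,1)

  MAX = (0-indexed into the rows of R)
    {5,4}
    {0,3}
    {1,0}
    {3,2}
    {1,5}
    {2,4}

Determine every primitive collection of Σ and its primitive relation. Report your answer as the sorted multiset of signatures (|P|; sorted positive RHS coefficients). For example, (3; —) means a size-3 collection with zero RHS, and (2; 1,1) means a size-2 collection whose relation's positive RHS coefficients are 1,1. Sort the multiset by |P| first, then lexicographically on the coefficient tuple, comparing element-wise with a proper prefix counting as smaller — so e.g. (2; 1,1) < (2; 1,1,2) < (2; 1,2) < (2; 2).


9 minimal non-faces of Δ(Σ) (on 6 rays):

  P = {0,4}:  v_{0} + v_{4} = 0  ⟹  sig = (2; —)
  P = {1,2}:  v_{1} + v_{2} = 0  ⟹  sig = (2; —)
  P = {3,5}:  v_{3} + v_{5} = 0  ⟹  sig = (2; —)
  P = {0,2}:  v_{0} + v_{2} = v_{3}  ⟹  sig = (2; 1)
  P = {0,5}:  v_{0} + v_{5} = v_{1}  ⟹  sig = (2; 1)
  P = {1,3}:  v_{1} + v_{3} = v_{0}  ⟹  sig = (2; 1)
  P = {1,4}:  v_{1} + v_{4} = v_{5}  ⟹  sig = (2; 1)
  P = {2,5}:  v_{2} + v_{5} = v_{4}  ⟹  sig = (2; 1)
  P = {3,4}:  v_{3} + v_{4} = v_{2}  ⟹  sig = (2; 1)

Hence PRS(X_Σ) =
{ (2; —) ×3,  (2; 1) ×6 }


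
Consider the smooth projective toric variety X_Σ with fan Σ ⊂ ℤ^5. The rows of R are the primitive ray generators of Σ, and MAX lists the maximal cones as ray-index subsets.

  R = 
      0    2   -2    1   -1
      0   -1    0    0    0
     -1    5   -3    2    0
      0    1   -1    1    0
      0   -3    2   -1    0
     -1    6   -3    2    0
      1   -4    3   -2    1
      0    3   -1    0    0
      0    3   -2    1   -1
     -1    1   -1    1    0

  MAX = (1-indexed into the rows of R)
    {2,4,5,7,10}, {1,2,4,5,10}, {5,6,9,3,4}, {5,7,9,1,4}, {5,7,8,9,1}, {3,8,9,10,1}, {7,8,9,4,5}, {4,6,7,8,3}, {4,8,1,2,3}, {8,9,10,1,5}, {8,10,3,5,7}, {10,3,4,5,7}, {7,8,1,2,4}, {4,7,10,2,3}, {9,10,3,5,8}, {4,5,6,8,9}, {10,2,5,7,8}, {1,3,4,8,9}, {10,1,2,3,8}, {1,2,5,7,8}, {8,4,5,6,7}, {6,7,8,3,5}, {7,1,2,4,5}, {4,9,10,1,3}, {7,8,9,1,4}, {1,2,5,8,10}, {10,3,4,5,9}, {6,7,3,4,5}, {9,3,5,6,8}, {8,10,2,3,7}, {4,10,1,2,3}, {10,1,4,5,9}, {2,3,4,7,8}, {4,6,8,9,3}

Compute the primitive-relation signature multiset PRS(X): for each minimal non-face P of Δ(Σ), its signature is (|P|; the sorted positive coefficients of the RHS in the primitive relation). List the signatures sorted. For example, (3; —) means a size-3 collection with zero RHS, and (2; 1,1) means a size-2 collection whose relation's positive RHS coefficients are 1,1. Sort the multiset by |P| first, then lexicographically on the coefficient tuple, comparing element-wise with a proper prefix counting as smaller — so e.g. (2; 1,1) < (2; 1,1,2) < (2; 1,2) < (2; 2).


Δ(Σ) — 10 vertices, 15 min non-faces:

  P = {2,6}:  v_{2} + v_{6} = v_{3} — sig = (2; 1)
  P = {2,9}:  v_{2} + v_{9} = v_{1} — sig = (2; 1)
  P = {1,6}:  v_{1} + v_{6} = v_{3} + v_{9} — sig = (2; 1,1)
  P = {6,10}:  v_{6} + v_{10} = 2·v_{3} + v_{5} — sig = (2; 1,2)
  P = {7,9,10}:  v_{7} + v_{9} + v_{10} = 0 — sig = (3; —)
  P = {1,7,10}:  v_{1} + v_{7} + v_{10} = v_{2} — sig = (3; 1)
  P = {2,3,5}:  v_{2} + v_{3} + v_{5} = v_{10} — sig = (3; 1)
  P = {4,8,10}:  v_{4} + v_{8} + v_{10} = v_{3} — sig = (3; 1)
  P = {1,3,5}:  v_{1} + v_{3} + v_{5} = v_{9} + v_{10} — sig = (3; 1,1)
  P = {3,7,9}:  v_{3} + v_{7} + v_{9} = v_{4} + v_{8} — sig = (3; 1,1)
  P = {1,3,7}:  v_{1} + v_{3} + v_{7} = v_{2} + v_{4} + v_{8} — sig = (3; 1,1,1)
  P = {6,7,9}:  v_{6} + v_{7} + v_{9} = 2·v_{4} + v_{5} + 2·v_{8} — sig = (3; 1,2,2)
  P = {2,4,5,8}:  v_{2} + v_{4} + v_{5} + v_{8} = 0 — sig = (4; —)
  P = {1,4,5,8}:  v_{1} + v_{4} + v_{5} + v_{8} = v_{9} — sig = (4; 1)
  P = {3,4,5,8}:  v_{3} + v_{4} + v_{5} + v_{8} = v_{6} — sig = (4; 1)

so the primitive-relation signature multiset is
{ (2; 1) ×2,  (2; 1,1),  (2; 1,2),  (3; —),  (3; 1) ×3,  (3; 1,1) ×2,  (3; 1,1,1),  (3; 1,2,2),  (4; —),  (4; 1) ×2 }


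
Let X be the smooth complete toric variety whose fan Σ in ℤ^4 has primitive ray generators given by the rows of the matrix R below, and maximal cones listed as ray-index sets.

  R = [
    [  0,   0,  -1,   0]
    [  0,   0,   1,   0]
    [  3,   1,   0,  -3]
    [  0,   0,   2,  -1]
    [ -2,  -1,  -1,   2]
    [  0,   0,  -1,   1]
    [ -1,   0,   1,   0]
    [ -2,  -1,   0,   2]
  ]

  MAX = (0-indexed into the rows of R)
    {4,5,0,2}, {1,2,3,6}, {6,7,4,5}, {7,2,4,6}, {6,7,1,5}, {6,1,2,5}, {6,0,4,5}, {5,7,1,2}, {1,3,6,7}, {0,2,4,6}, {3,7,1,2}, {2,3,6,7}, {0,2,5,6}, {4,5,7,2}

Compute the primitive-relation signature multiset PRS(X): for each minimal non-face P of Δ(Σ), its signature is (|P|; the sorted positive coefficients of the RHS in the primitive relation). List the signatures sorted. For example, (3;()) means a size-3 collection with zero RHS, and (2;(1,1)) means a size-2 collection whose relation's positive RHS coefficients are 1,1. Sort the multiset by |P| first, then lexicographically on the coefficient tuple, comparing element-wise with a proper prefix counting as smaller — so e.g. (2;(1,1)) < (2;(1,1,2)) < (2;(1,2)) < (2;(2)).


9 collections generate NE(X_Σ); each relation:

  {0,1}:  v_{0} + v_{1} = 0  →  sig = (2;())
  {0,7}:  v_{0} + v_{7} = v_{4}  →  sig = (2;(1))
  {1,4}:  v_{1} + v_{4} = v_{7}  →  sig = (2;(1))
  {3,5}:  v_{3} + v_{5} = v_{1}  →  sig = (2;(1))
  {0,3}:  v_{0} + v_{3} = v_{2} + v_{6} + v_{7}  →  sig = (2;(1,1,1))
  {3,4}:  v_{3} + v_{4} = v_{2} + v_{6} + 2·v_{7}  →  sig = (2;(1,1,2))
  {2,5,6,7}:  v_{2} + v_{5} + v_{6} + v_{7} = 0  →  sig = (4;())
  {1,2,6,7}:  v_{1} + v_{2} + v_{6} + v_{7} = v_{3}  →  sig = (4;(1))
  {2,4,5,6}:  v_{2} + v_{4} + v_{5} + v_{6} = v_{0}  →  sig = (4;(1))

Hence PRS(X_Σ) =
{ (2;()),  (2;(1)) ×3,  (2;(1,1,1)),  (2;(1,1,2)),  (4;()),  (4;(1)) ×2 }


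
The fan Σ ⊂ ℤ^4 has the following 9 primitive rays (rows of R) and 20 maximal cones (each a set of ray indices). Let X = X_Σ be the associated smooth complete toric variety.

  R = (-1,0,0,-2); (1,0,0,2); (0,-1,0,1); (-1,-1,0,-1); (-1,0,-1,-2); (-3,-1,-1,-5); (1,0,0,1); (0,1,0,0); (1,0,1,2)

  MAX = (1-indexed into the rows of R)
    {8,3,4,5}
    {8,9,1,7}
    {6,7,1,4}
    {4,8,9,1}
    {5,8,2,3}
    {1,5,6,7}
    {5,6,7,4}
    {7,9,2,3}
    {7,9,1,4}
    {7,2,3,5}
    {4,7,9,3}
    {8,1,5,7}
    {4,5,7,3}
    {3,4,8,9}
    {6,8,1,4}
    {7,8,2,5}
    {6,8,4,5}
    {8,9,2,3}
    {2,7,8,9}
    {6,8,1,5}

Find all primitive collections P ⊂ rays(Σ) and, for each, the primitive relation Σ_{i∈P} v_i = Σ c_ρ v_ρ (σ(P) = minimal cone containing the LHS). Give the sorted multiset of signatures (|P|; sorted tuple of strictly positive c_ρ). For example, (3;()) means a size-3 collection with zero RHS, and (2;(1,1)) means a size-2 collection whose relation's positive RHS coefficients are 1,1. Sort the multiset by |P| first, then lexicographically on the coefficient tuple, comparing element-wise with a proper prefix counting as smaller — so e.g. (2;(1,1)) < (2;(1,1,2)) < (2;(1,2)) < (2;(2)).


Primitive collections (11):

  P={1,2}:  v_{1} + v_{2} = 0  ⟹  sig = (2;())
  P={5,9}:  v_{5} + v_{9} = 0  ⟹  sig = (2;())
  P={1,3}:  v_{1} + v_{3} = v_{4}  ⟹  sig = (2;(1))
  P={2,4}:  v_{2} + v_{4} = v_{3}  ⟹  sig = (2;(1))
  P={2,6}:  v_{2} + v_{6} = v_{4} + v_{5}  ⟹  sig = (2;(1,1))
  P={6,9}:  v_{6} + v_{9} = v_{1} + v_{4}  ⟹  sig = (2;(1,1))
  P={3,6}:  v_{3} + v_{6} = 2·v_{4} + v_{5}  ⟹  sig = (2;(1,2))
  P={4,7,8}:  v_{4} + v_{7} + v_{8} = 0  ⟹  sig = (3;())
  P={1,4,5}:  v_{1} + v_{4} + v_{5} = v_{6}  ⟹  sig = (3;(1))
  P={3,7,8}:  v_{3} + v_{7} + v_{8} = v_{2}  ⟹  sig = (3;(1))
  P={6,7,8}:  v_{6} + v_{7} + v_{8} = v_{1} + v_{5}  ⟹  sig = (3;(1,1))

Hence PRS(X_Σ) =
    |P|=2: 7 collections, coeffs (), (), (1), (1), (1,1), (1,1), (1,2)
    |P|=3: 4 collections, coeffs (), (1), (1), (1,1)
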